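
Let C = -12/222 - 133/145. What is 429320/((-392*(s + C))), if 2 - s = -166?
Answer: -287912725/43909341 ≈ -6.5570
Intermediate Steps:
C = -5211/5365 (C = -12*1/222 - 133*1/145 = -2/37 - 133/145 = -5211/5365 ≈ -0.97130)
s = 168 (s = 2 - 1*(-166) = 2 + 166 = 168)
429320/((-392*(s + C))) = 429320/((-392*(168 - 5211/5365))) = 429320/((-392*896109/5365)) = 429320/(-351274728/5365) = 429320*(-5365/351274728) = -287912725/43909341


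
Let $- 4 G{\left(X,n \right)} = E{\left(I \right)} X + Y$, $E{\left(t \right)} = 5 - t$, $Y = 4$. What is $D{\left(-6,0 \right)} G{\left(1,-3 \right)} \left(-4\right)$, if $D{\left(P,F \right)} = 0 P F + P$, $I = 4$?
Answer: $-30$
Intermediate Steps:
$D{\left(P,F \right)} = P$ ($D{\left(P,F \right)} = 0 F + P = 0 + P = P$)
$G{\left(X,n \right)} = -1 - \frac{X}{4}$ ($G{\left(X,n \right)} = - \frac{\left(5 - 4\right) X + 4}{4} = - \frac{1 X + 4}{4} = - \frac{X + 4}{4} = - \frac{4 + X}{4} = -1 - \frac{X}{4}$)
$D{\left(-6,0 \right)} G{\left(1,-3 \right)} \left(-4\right) = - 6 \left(-1 - \frac{1}{4}\right) \left(-4\right) = \left(-6\right) \left(- \frac{5}{4}\right) \left(-4\right) = \frac{15}{2} \left(-4\right) = -30$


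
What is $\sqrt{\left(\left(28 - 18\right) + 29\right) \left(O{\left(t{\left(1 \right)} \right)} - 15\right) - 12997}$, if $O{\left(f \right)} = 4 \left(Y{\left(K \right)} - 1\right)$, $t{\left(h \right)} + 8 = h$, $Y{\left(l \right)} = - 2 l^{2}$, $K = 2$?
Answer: $i \sqrt{14986} \approx 122.42 i$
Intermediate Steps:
$t{\left(h \right)} = -8 + h$
$O{\left(f \right)} = -36$ ($O{\left(f \right)} = 4 \left(- 2 \cdot 2^{2} - 1\right) = 4 \left(\left(-2\right) 4 - 1\right) = 4 \left(-8 - 1\right) = 4 \left(-9\right) = -36$)
$\sqrt{\left(\left(28 - 18\right) + 29\right) \left(O{\left(t{\left(1 \right)} \right)} - 15\right) - 12997} = \sqrt{\left(\left(28 - 18\right) + 29\right) \left(-36 - 15\right) - 12997} = \sqrt{\left(10 + 29\right) \left(-51\right) - 12997} = \sqrt{39 \left(-51\right) - 12997} = \sqrt{-1989 - 12997} = \sqrt{-14986} = i \sqrt{14986}$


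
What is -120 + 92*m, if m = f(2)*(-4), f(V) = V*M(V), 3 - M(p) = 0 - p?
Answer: -3800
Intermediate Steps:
M(p) = 3 + p (M(p) = 3 - (0 - p) = 3 - (-1)*p = 3 + p)
f(V) = V*(3 + V)
m = -40 (m = (2*(3 + 2))*(-4) = (2*5)*(-4) = 10*(-4) = -40)
-120 + 92*m = -120 + 92*(-40) = -120 - 3680 = -3800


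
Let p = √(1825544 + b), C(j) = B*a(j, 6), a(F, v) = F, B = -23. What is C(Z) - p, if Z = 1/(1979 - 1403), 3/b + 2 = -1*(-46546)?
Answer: -23/576 - √247172260902551/11636 ≈ -1351.2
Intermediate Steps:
b = 3/46544 (b = 3/(-2 - 1*(-46546)) = 3/(-2 + 46546) = 3/46544 ≈ 6.4455e-5)
Z = 1/576 ≈ 0.0017361
C(j) = -23*j
p = √247172260902551/11636 (p = √(1825544 + 3/46544) = √(84968119939/46544) = √247172260902551/11636 ≈ 1351.1)
C(Z) - p = -23*1/576 - √247172260902551/11636 = -23/576 - √247172260902551/11636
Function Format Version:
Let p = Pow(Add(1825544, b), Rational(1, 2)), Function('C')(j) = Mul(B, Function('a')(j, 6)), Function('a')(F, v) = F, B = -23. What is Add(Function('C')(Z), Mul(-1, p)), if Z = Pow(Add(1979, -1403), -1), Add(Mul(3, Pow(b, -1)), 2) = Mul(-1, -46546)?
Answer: Add(Rational(-23, 576), Mul(Rational(-1, 11636), Pow(247172260902551, Rational(1, 2)))) ≈ -1351.2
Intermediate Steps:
b = Rational(3, 46544) (b = Mul(3, Pow(Add(-2, Mul(-1, -46546)), -1)) = Mul(3, Pow(Add(-2, 46546), -1)) = Mul(3, Pow(46544, -1)) = Mul(3, Rational(1, 46544)) = Rational(3, 46544) ≈ 6.4455e-5)
Z = Rational(1, 576) (Z = Pow(576, -1) = Rational(1, 576) ≈ 0.0017361)
Function('C')(j) = Mul(-23, j)
p = Mul(Rational(1, 11636), Pow(247172260902551, Rational(1, 2))) (p = Pow(Add(1825544, Rational(3, 46544)), Rational(1, 2)) = Pow(Rational(84968119939, 46544), Rational(1, 2)) = Mul(Rational(1, 11636), Pow(247172260902551, Rational(1, 2))) ≈ 1351.1)
Add(Function('C')(Z), Mul(-1, p)) = Add(Mul(-23, Rational(1, 576)), Mul(-1, Mul(Rational(1, 11636), Pow(247172260902551, Rational(1, 2))))) = Add(Rational(-23, 576), Mul(Rational(-1, 11636), Pow(247172260902551, Rational(1, 2))))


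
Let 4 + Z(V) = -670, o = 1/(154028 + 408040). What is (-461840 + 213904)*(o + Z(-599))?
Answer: 1806279706208/10809 ≈ 1.6711e+8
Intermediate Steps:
o = 1/562068 ≈ 1.7791e-6
Z(V) = -674 (Z(V) = -4 - 670 = -674)
(-461840 + 213904)*(o + Z(-599)) = (-461840 + 213904)*(1/562068 - 674) = -247936*(-378833831/562068) = 1806279706208/10809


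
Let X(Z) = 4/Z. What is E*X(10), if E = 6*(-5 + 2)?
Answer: -36/5 ≈ -7.2000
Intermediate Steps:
E = -18 (E = 6*(-3) = -18)
E*X(10) = -72/10 = -18*⅖ = -36/5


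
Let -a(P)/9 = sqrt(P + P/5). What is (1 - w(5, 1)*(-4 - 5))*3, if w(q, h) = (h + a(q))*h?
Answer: 30 - 243*sqrt(6) ≈ -565.23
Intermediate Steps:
a(P) = -9*sqrt(30)*sqrt(P)/5 (a(P) = -9*sqrt(P + P/5) = -9*sqrt(30)*sqrt(P)/5)
w(q, h) = h*(h - 9*sqrt(30)*sqrt(q)/5) (w(q, h) = (h - 9*sqrt(30)*sqrt(q)/5)*h = h*(h - 9*sqrt(30)*sqrt(q)/5))
(1 - w(5, 1)*(-4 - 5))*3 = (1 - (1/5)*1*(5*1 - 9*sqrt(30)*sqrt(5))*(-4 - 5))*3 = (1 - (1/5)*1*(5 - 45*sqrt(6))*(-9))*3 = (1 - (1 - 9*sqrt(6))*(-9))*3 = (1 - (-9 + 81*sqrt(6)))*3 = (1 + (9 - 81*sqrt(6)))*3 = (10 - 81*sqrt(6))*3 = 30 - 243*sqrt(6)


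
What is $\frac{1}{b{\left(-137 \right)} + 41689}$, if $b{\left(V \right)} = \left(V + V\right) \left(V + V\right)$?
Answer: $\frac{1}{116765} \approx 8.5642 \cdot 10^{-6}$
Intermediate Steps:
$b{\left(V \right)} = 4 V^{2}$ ($b{\left(V \right)} = 2 V 2 V = 4 V^{2}$)
$\frac{1}{b{\left(-137 \right)} + 41689} = \frac{1}{4 \left(-137\right)^{2} + 41689} = \frac{1}{4 \cdot 18769 + 41689} = \frac{1}{75076 + 41689} = \frac{1}{116765}$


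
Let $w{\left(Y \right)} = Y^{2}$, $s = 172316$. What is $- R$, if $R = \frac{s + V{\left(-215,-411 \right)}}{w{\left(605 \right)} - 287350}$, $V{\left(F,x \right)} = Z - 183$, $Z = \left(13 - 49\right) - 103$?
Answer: $- \frac{171994}{78675} \approx -2.1861$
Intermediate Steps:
$Z = -139$ ($Z = -36 - 103 = -139$)
$V{\left(F,x \right)} = -322$ ($V{\left(F,x \right)} = -139 - 183 = -322$)
$R = \frac{171994}{78675}$ ($R = \frac{172316 - 322}{605^{2} - 287350} = \frac{171994}{366025 - 287350} = \frac{171994}{78675} \approx 2.1861$)
$- R = \left(-1\right) \frac{171994}{78675} = - \frac{171994}{78675}$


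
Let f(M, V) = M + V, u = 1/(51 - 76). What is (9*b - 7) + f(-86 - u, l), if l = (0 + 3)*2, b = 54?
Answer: 9976/25 ≈ 399.04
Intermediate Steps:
u = -1/25 (u = 1/(-25) = -1/25 ≈ -0.040000)
l = 6 (l = 3*2 = 6)
(9*b - 7) + f(-86 - u, l) = (9*54 - 7) + ((-86 - 1*(-1/25)) + 6) = (486 - 7) + ((-86 + 1/25) + 6) = 479 + (-2149/25 + 6) = 479 - 1999/25 = 9976/25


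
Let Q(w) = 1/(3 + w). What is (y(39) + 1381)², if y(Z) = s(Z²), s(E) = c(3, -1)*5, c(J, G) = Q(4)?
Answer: 93547584/49 ≈ 1.9091e+6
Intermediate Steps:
c(J, G) = ⅐ (c(J, G) = 1/(3 + 4) = 1/7 = ⅐)
s(E) = 5/7 (s(E) = (⅐)*5 = 5/7)
y(Z) = 5/7
(y(39) + 1381)² = (5/7 + 1381)² = (9672/7)² = 93547584/49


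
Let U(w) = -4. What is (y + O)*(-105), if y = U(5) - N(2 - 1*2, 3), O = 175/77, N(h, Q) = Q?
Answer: 5460/11 ≈ 496.36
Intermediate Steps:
O = 25/11 (O = 175*(1/77) = 25/11 ≈ 2.2727)
y = -7 (y = -4 - 1*3 = -4 - 3 = -7)
(y + O)*(-105) = (-7 + 25/11)*(-105) = -52/11*(-105) = 5460/11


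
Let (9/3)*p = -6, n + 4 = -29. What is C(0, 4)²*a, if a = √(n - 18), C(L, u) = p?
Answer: 4*I*√51 ≈ 28.566*I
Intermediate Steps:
n = -33 (n = -4 - 29 = -33)
p = -2 (p = (⅓)*(-6) = -2)
C(L, u) = -2
a = I*√51 (a = √(-33 - 18) = √(-51) = I*√51 ≈ 7.1414*I)
C(0, 4)²*a = (-2)²*(I*√51) = 4*(I*√51) = 4*I*√51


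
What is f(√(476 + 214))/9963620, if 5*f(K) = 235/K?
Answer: 47*√690/6874897800 ≈ 1.7958e-7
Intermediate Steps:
f(K) = 47/K (f(K) = (235/K)/5 = 47/K)
f(√(476 + 214))/9963620 = (47/(√(476 + 214)))/9963620 = (47/(√690))*(1/9963620) = (47*(√690/690))*(1/9963620) = (47*√690/690)*(1/9963620) = 47*√690/6874897800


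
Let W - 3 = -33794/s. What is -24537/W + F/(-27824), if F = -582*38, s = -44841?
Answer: -7652503095159/1170813052 ≈ -6536.1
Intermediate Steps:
W = 168317/44841 (W = 3 - 33794/(-44841) = 3 - 33794*(-1/44841) = 3 + 33794/44841 = 168317/44841 ≈ 3.7536)
F = -22116
-24537/W + F/(-27824) = -24537/168317/44841 - 22116/(-27824) = -24537*44841/168317 - 22116*(-1/27824) = -1100263617/168317 + 5529/6956 = -7652503095159/1170813052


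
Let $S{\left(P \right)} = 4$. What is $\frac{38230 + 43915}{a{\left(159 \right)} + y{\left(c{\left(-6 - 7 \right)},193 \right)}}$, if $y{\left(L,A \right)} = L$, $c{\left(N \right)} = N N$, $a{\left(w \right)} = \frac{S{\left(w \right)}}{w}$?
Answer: $\frac{2612211}{5375} \approx 485.99$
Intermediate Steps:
$a{\left(w \right)} = \frac{4}{w}$
$c{\left(N \right)} = N^{2}$
$\frac{38230 + 43915}{a{\left(159 \right)} + y{\left(c{\left(-6 - 7 \right)},193 \right)}} = \frac{38230 + 43915}{\frac{4}{159} + \left(-6 - 7\right)^{2}} = \frac{82145}{4 \cdot \frac{1}{159} + \left(-13\right)^{2}} = \frac{82145}{\frac{4}{159} + 169} = \frac{82145}{\frac{26875}{159}} = 82145 \cdot \frac{159}{26875} = \frac{2612211}{5375}$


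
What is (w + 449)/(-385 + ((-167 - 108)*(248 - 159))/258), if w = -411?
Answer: -9804/123805 ≈ -0.079189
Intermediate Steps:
(w + 449)/(-385 + ((-167 - 108)*(248 - 159))/258) = (-411 + 449)/(-385 + ((-167 - 108)*(248 - 159))/258) = 38/(-385 - 275*89*(1/258)) = 38/(-385 - 24475*1/258) = 38/(-385 - 24475/258) = 38/(-123805/258) = 38*(-258/123805) = -9804/123805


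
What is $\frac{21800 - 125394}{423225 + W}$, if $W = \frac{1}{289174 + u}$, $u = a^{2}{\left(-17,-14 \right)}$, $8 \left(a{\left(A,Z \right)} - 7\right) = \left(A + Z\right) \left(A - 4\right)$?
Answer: $- \frac{1969009604090}{8044231226689} \approx -0.24477$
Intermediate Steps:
$a{\left(A,Z \right)} = 7 + \frac{\left(-4 + A\right) \left(A + Z\right)}{8}$ ($a{\left(A,Z \right)} = 7 + \frac{\left(A + Z\right) \left(A - 4\right)}{8} = 7 + \frac{\left(A + Z\right) \left(-4 + A\right)}{8} = 7 + \frac{\left(-4 + A\right) \left(A + Z\right)}{8}$)
$u = \frac{499849}{64}$ ($u = \left(7 - - \frac{17}{2} - -7 + \frac{\left(-17\right)^{2}}{8} + \frac{1}{8} \left(-17\right) \left(-14\right)\right)^{2} = \left(7 + \frac{17}{2} + 7 + \frac{1}{8} \cdot 289 + \frac{119}{4}\right)^{2} = \left(7 + \frac{17}{2} + 7 + \frac{289}{8} + \frac{119}{4}\right)^{2} = \left(\frac{707}{8}\right)^{2} = \frac{499849}{64} \approx 7810.1$)
$W = \frac{64}{19006985}$ ($W = \frac{1}{289174 + \frac{499849}{64}} = \frac{1}{\frac{19006985}{64}} = \frac{64}{19006985} \approx 3.3672 \cdot 10^{-6}$)
$\frac{21800 - 125394}{423225 + W} = \frac{21800 - 125394}{423225 + \frac{64}{19006985}} = - \frac{103594}{\frac{8044231226689}{19006985}} = \left(-103594\right) \frac{19006985}{8044231226689} = - \frac{1969009604090}{8044231226689}$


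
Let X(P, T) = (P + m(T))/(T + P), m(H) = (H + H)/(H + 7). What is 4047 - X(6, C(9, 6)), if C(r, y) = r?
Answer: 161861/40 ≈ 4046.5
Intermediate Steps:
m(H) = 2*H/(7 + H) (m(H) = (2*H)/(7 + H) = 2*H/(7 + H))
X(P, T) = (P + 2*T/(7 + T))/(P + T) (X(P, T) = (P + 2*T/(7 + T))/(T + P) = (P + 2*T/(7 + T))/(P + T))
4047 - X(6, C(9, 6)) = 4047 - (2*9 + 6*(7 + 9))/((7 + 9)*(6 + 9)) = 4047 - (18 + 6*16)/(16*15) = 4047 - (18 + 96)/(16*15) = 4047 - 114/(16*15) = 4047 - 1*19/40 = 4047 - 19/40 = 161861/40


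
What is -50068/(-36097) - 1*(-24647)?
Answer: 889732827/36097 ≈ 24648.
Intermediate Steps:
-50068/(-36097) - 1*(-24647) = -50068*(-1/36097) + 24647 = 50068/36097 + 24647 = 889732827/36097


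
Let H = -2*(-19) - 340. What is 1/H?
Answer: -1/302 ≈ -0.0033113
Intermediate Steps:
H = -302 (H = 38 - 340 = -302)
1/H = 1/(-302) = -1/302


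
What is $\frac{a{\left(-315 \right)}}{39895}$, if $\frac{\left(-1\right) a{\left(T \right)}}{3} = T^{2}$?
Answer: $- \frac{59535}{7979} \approx -7.4615$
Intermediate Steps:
$a{\left(T \right)} = - 3 T^{2}$
$\frac{a{\left(-315 \right)}}{39895} = \frac{\left(-3\right) \left(-315\right)^{2}}{39895} = \left(-3\right) 99225 \cdot \frac{1}{39895} = \left(-297675\right) \frac{1}{39895} = - \frac{59535}{7979}$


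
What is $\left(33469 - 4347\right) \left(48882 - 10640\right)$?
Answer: $1113683524$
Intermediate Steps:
$\left(33469 - 4347\right) \left(48882 - 10640\right) = 29122 \left(48882 - 10640\right) = 29122 \cdot 38242 = 1113683524$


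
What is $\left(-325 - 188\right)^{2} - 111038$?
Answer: $152131$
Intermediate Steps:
$\left(-325 - 188\right)^{2} - 111038 = \left(-513\right)^{2} - 111038 = 263169 - 111038 = 152131$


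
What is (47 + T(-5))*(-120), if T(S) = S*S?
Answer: -8640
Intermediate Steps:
T(S) = S²
(47 + T(-5))*(-120) = (47 + (-5)²)*(-120) = (47 + 25)*(-120) = 72*(-120) = -8640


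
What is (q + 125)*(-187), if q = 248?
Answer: -69751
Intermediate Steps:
(q + 125)*(-187) = (248 + 125)*(-187) = 373*(-187) = -69751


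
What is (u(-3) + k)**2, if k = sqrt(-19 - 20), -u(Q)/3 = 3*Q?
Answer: (27 + I*sqrt(39))**2 ≈ 690.0 + 337.23*I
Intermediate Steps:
u(Q) = -9*Q
k = I*sqrt(39) (k = sqrt(-39) = I*sqrt(39) ≈ 6.245*I)
(u(-3) + k)**2 = (-9*(-3) + I*sqrt(39))**2 = (27 + I*sqrt(39))**2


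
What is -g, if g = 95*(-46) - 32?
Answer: 4402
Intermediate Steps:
g = -4402 (g = -4370 - 32 = -4402)
-g = -1*(-4402) = 4402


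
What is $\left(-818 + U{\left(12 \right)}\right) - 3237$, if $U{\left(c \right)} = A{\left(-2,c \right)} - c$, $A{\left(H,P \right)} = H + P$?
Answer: $-4057$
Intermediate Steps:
$U{\left(c \right)} = -2$ ($U{\left(c \right)} = \left(-2 + c\right) - c = -2$)
$\left(-818 + U{\left(12 \right)}\right) - 3237 = \left(-818 - 2\right) - 3237 = -820 - 3237 = -4057$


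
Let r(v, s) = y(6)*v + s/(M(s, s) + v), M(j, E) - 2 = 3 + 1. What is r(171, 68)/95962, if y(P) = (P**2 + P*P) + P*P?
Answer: 1634452/8492637 ≈ 0.19246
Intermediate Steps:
M(j, E) = 6 (M(j, E) = 2 + (3 + 1) = 2 + 4 = 6)
y(P) = 3*P**2 (y(P) = (P**2 + P**2) + P**2 = 2*P**2 + P**2 = 3*P**2)
r(v, s) = 108*v + s/(6 + v) (r(v, s) = (3*6**2)*v + s/(6 + v) = (3*36)*v + s/(6 + v) = 108*v + s/(6 + v))
r(171, 68)/95962 = ((68 + 108*171**2 + 648*171)/(6 + 171))/95962 = ((68 + 108*29241 + 110808)/177)*(1/95962) = ((68 + 3158028 + 110808)/177)*(1/95962) = ((1/177)*3268904)*(1/95962) = (3268904/177)*(1/95962) = 1634452/8492637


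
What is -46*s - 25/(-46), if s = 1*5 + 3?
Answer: -16903/46 ≈ -367.46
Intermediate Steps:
s = 8 (s = 5 + 3 = 8)
-46*s - 25/(-46) = -46*8 - 25/(-46) = -368 - 25*(-1/46) = -368 + 25/46 = -16903/46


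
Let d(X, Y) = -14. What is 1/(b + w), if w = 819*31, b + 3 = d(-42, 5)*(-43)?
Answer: 1/25988 ≈ 3.8479e-5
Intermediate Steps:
b = 599 (b = -3 - 14*(-43) = -3 + 602 = 599)
w = 25389
1/(b + w) = 1/(599 + 25389) = 1/25988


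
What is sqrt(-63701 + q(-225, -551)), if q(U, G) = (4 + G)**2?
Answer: 2*sqrt(58877) ≈ 485.29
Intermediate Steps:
sqrt(-63701 + q(-225, -551)) = sqrt(-63701 + (4 - 551)**2) = sqrt(-63701 + (-547)**2) = sqrt(-63701 + 299209) = sqrt(235508) = 2*sqrt(58877)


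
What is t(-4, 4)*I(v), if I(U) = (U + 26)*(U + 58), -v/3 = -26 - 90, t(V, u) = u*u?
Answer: 2429504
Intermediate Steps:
t(V, u) = u²
v = 348 (v = -3*(-26 - 90) = -3*(-116) = 348)
I(U) = (26 + U)*(58 + U)
t(-4, 4)*I(v) = 4²*(1508 + 348² + 84*348) = 16*(1508 + 121104 + 29232) = 16*151844 = 2429504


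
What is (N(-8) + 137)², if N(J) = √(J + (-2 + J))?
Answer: 18751 + 822*I*√2 ≈ 18751.0 + 1162.5*I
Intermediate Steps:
N(J) = √(-2 + 2*J)
(N(-8) + 137)² = (√(-2 + 2*(-8)) + 137)² = (√(-2 - 16) + 137)² = (√(-18) + 137)² = (3*I*√2 + 137)² = (137 + 3*I*√2)²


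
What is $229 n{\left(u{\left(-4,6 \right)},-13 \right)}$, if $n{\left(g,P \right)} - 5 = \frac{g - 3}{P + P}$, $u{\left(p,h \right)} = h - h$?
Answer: $\frac{30457}{26} \approx 1171.4$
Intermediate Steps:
$u{\left(p,h \right)} = 0$
$n{\left(g,P \right)} = 5 + \frac{-3 + g}{2 P}$ ($n{\left(g,P \right)} = 5 + \frac{g - 3}{P + P} = 5 + \frac{-3 + g}{2 P}$)
$229 n{\left(u{\left(-4,6 \right)},-13 \right)} = 229 \frac{-3 + 0 + 10 \left(-13\right)}{2 \left(-13\right)} = 229 \cdot \frac{1}{2} \left(- \frac{1}{13}\right) \left(-3 + 0 - 130\right) = 229 \cdot \frac{1}{2} \left(- \frac{1}{13}\right) \left(-133\right) = 229 \cdot \frac{133}{26} = \frac{30457}{26}$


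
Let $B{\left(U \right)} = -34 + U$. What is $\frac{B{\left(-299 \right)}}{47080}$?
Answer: $- \frac{333}{47080} \approx -0.0070731$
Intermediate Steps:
$\frac{B{\left(-299 \right)}}{47080} = \frac{-34 - 299}{47080} = \left(-333\right) \frac{1}{47080} = - \frac{333}{47080}$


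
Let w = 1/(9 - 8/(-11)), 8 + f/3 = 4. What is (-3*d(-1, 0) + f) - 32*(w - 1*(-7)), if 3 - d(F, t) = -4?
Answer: -27851/107 ≈ -260.29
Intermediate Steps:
f = -12 (f = -24 + 3*4 = -24 + 12 = -12)
d(F, t) = 7 (d(F, t) = 3 - 1*(-4) = 3 + 4 = 7)
w = 11/107 (w = 1/(9 - 8*(-1/11)) = 1/(9 + 8/11) = 1/(107/11) = 11/107 ≈ 0.10280)
(-3*d(-1, 0) + f) - 32*(w - 1*(-7)) = (-3*7 - 12) - 32*(11/107 - 1*(-7)) = (-21 - 12) - 32*(11/107 + 7) = -33 - 32*760/107 = -33 - 24320/107 = -27851/107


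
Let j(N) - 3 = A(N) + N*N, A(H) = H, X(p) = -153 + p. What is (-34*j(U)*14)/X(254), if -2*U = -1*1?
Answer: -1785/101 ≈ -17.673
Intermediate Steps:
U = ½ (U = -(-1)/2 = -½*(-1) = ½ ≈ 0.50000)
j(N) = 3 + N + N² (j(N) = 3 + (N + N*N) = 3 + (N + N²) = 3 + N + N²)
(-34*j(U)*14)/X(254) = (-34*(3 + ½ + (½)²)*14)/(-153 + 254) = (-34*(3 + ½ + ¼)*14)/101 = (-34*15/4*14)*(1/101) = -255/2*14*(1/101) = -1785*1/101 = -1785/101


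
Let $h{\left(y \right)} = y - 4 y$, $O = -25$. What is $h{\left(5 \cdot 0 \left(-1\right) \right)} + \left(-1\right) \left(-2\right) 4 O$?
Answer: $-200$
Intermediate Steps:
$h{\left(y \right)} = - 3 y$
$h{\left(5 \cdot 0 \left(-1\right) \right)} + \left(-1\right) \left(-2\right) 4 O = - 3 \cdot 5 \cdot 0 \left(-1\right) + \left(-1\right) \left(-2\right) 4 \left(-25\right) = - 3 \cdot 0 \left(-1\right) + 2 \cdot 4 \left(-25\right) = \left(-3\right) 0 + 8 \left(-25\right) = 0 - 200 = -200$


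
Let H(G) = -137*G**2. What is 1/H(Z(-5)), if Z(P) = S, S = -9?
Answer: -1/11097 ≈ -9.0114e-5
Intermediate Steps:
Z(P) = -9
1/H(Z(-5)) = 1/(-137*(-9)**2) = 1/(-137*81) = 1/(-11097) = -1/11097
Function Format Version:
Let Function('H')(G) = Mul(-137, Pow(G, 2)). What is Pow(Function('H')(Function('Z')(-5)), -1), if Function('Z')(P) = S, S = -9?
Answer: Rational(-1, 11097) ≈ -9.0114e-5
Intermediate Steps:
Function('Z')(P) = -9
Pow(Function('H')(Function('Z')(-5)), -1) = Pow(Mul(-137, Pow(-9, 2)), -1) = Pow(Mul(-137, 81), -1) = Pow(-11097, -1) = Rational(-1, 11097)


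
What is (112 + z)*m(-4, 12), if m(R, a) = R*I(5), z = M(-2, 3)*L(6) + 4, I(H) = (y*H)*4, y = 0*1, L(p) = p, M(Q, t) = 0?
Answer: 0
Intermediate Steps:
y = 0
I(H) = 0 (I(H) = (0*H)*4 = 0*4 = 0)
z = 4 (z = 0*6 + 4 = 0 + 4 = 4)
m(R, a) = 0 (m(R, a) = R*0 = 0)
(112 + z)*m(-4, 12) = (112 + 4)*0 = 116*0 = 0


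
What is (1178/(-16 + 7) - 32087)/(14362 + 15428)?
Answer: -289961/268110 ≈ -1.0815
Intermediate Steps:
(1178/(-16 + 7) - 32087)/(14362 + 15428) = (1178/(-9) - 32087)/29790 = (-⅑*1178 - 32087)*(1/29790) = (-1178/9 - 32087)*(1/29790) = -289961/9*1/29790 = -289961/268110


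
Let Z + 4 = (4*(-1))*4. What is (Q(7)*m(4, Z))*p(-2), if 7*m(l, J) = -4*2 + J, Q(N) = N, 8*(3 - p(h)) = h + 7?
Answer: -133/2 ≈ -66.500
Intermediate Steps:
p(h) = 17/8 - h/8 (p(h) = 3 - (h + 7)/8 = 3 - (7 + h)/8 = 3 + (-7/8 - h/8) = 17/8 - h/8)
Z = -20 (Z = -4 + (4*(-1))*4 = -4 - 4*4 = -4 - 16 = -20)
m(l, J) = -8/7 + J/7 (m(l, J) = (-4*2 + J)/7 = (-8 + J)/7 = -8/7 + J/7)
(Q(7)*m(4, Z))*p(-2) = (7*(-8/7 + (⅐)*(-20)))*(17/8 - ⅛*(-2)) = (7*(-8/7 - 20/7))*(17/8 + ¼) = (7*(-4))*(19/8) = -28*19/8 = -133/2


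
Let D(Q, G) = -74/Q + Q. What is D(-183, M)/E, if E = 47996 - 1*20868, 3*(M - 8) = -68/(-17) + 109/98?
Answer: -33415/4964424 ≈ -0.0067309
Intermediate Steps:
M = 951/98 (M = 8 + (-68/(-17) + 109/98)/3 = 8 + (-68*(-1/17) + 109*(1/98))/3 = 8 + (4 + 109/98)/3 = 8 + (⅓)*(501/98) = 8 + 167/98 = 951/98 ≈ 9.7041)
D(Q, G) = Q - 74/Q
E = 27128 (E = 47996 - 20868 = 27128)
D(-183, M)/E = (-183 - 74/(-183))/27128 = (-183 - 74*(-1/183))*(1/27128) = (-183 + 74/183)*(1/27128) = -33415/183*1/27128 = -33415/4964424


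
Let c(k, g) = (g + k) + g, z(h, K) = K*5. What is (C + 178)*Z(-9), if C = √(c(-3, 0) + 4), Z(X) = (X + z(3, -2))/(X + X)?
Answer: 3401/18 ≈ 188.94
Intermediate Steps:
z(h, K) = 5*K
Z(X) = (-10 + X)/(2*X) (Z(X) = (X + 5*(-2))/(X + X) = (X - 10)/((2*X)) = (-10 + X)*(1/(2*X)) = (-10 + X)/(2*X))
c(k, g) = k + 2*g
C = 1 (C = √((-3 + 2*0) + 4) = √((-3 + 0) + 4) = √(-3 + 4) = √1 = 1)
(C + 178)*Z(-9) = (1 + 178)*((½)*(-10 - 9)/(-9)) = 179*((½)*(-⅑)*(-19)) = 179*(19/18) = 3401/18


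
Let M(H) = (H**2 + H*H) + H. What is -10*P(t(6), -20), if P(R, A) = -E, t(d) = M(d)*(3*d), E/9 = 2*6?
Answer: 1080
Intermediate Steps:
E = 108 (E = 9*(2*6) = 9*12 = 108)
M(H) = H + 2*H**2 (M(H) = (H**2 + H**2) + H = 2*H**2 + H = H + 2*H**2)
t(d) = 3*d**2*(1 + 2*d) (t(d) = (d*(1 + 2*d))*(3*d) = 3*d**2*(1 + 2*d))
P(R, A) = -108 (P(R, A) = -1*108 = -108)
-10*P(t(6), -20) = -10*(-108) = 1080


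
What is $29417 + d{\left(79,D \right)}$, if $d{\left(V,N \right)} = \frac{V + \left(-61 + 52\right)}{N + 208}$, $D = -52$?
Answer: $\frac{2294561}{78} \approx 29417.0$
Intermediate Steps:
$d{\left(V,N \right)} = \frac{-9 + V}{208 + N}$ ($d{\left(V,N \right)} = \frac{V - 9}{208 + N} = \frac{-9 + V}{208 + N}$)
$29417 + d{\left(79,D \right)} = 29417 + \frac{-9 + 79}{208 - 52} = 29417 + \frac{1}{156} \cdot 70 = 29417 + \frac{35}{78} = \frac{2294561}{78}$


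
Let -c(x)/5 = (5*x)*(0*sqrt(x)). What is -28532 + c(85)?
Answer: -28532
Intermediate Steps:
c(x) = 0 (c(x) = -5*5*x*0*sqrt(x) = -5*5*x*0 = -5*0 = 0)
-28532 + c(85) = -28532 + 0 = -28532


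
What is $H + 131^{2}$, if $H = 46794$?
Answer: $63955$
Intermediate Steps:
$H + 131^{2} = 46794 + 131^{2} = 46794 + 17161 = 63955$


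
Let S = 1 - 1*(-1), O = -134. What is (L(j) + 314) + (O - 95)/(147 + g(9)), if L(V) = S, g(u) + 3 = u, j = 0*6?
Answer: 48119/153 ≈ 314.50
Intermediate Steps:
j = 0
g(u) = -3 + u
S = 2 (S = 1 + 1 = 2)
L(V) = 2
(L(j) + 314) + (O - 95)/(147 + g(9)) = (2 + 314) + (-134 - 95)/(147 + (-3 + 9)) = 316 - 229/(147 + 6) = 316 - 229/153 = 48119/153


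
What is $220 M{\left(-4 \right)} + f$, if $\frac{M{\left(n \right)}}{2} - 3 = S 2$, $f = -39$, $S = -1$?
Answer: $401$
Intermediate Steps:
$M{\left(n \right)} = 2$ ($M{\left(n \right)} = 6 + 2 \left(\left(-1\right) 2\right) = 6 + 2 \left(-2\right) = 6 - 4 = 2$)
$220 M{\left(-4 \right)} + f = 220 \cdot 2 - 39 = 440 - 39 = 401$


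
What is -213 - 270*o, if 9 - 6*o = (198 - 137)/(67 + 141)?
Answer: -125799/208 ≈ -604.80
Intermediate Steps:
o = 1811/1248 (o = 3/2 - (198 - 137)/(6*(67 + 141)) = 3/2 - 61/(6*208) = 3/2 - ⅙*61/208 = 3/2 - 61/1248 = 1811/1248 ≈ 1.4511)
-213 - 270*o = -213 - 270*1811/1248 = -213 - 81495/208 = -125799/208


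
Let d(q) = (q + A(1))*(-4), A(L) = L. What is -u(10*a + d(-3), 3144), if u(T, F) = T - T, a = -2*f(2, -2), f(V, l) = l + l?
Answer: 0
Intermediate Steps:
f(V, l) = 2*l
d(q) = -4 - 4*q (d(q) = (q + 1)*(-4) = (1 + q)*(-4) = -4 - 4*q)
a = 8 (a = -4*(-2) = -2*(-4) = 8)
u(T, F) = 0
-u(10*a + d(-3), 3144) = -1*0 = 0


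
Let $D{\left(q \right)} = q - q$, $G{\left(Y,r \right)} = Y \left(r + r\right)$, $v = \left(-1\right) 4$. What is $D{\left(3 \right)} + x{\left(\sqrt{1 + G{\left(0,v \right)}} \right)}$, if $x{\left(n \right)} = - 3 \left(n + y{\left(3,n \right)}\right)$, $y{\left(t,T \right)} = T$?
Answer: $-6$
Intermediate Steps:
$v = -4$
$G{\left(Y,r \right)} = 2 Y r$ ($G{\left(Y,r \right)} = Y 2 r = 2 Y r$)
$D{\left(q \right)} = 0$
$x{\left(n \right)} = - 6 n$ ($x{\left(n \right)} = - 3 \left(n + n\right) = - 3 \cdot 2 n = - 6 n$)
$D{\left(3 \right)} + x{\left(\sqrt{1 + G{\left(0,v \right)}} \right)} = 0 - 6 \sqrt{1 + 2 \cdot 0 \left(-4\right)} = 0 - 6 \sqrt{1 + 0} = 0 - 6 \sqrt{1} = 0 - 6 = -6$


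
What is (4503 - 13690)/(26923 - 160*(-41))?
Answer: -9187/33483 ≈ -0.27438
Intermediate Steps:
(4503 - 13690)/(26923 - 160*(-41)) = -9187/(26923 + 6560) = -9187/33483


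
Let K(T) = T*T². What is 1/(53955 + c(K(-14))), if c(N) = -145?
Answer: 1/53810 ≈ 1.8584e-5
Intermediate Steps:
K(T) = T³
1/(53955 + c(K(-14))) = 1/(53955 - 145) = 1/53810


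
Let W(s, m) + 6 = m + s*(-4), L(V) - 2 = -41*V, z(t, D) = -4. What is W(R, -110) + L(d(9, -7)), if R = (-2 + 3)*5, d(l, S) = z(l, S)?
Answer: 30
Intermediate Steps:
d(l, S) = -4
L(V) = 2 - 41*V
R = 5 (R = 1*5 = 5)
W(s, m) = -6 + m - 4*s (W(s, m) = -6 + (m + s*(-4)) = -6 + (m - 4*s) = -6 + m - 4*s)
W(R, -110) + L(d(9, -7)) = (-6 - 110 - 4*5) + (2 - 41*(-4)) = (-6 - 110 - 20) + (2 + 164) = -136 + 166 = 30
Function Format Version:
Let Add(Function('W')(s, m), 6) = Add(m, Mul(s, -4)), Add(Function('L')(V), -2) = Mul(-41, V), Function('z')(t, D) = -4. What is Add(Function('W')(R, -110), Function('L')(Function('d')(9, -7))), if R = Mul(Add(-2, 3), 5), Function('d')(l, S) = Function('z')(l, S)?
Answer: 30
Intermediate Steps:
Function('d')(l, S) = -4
Function('L')(V) = Add(2, Mul(-41, V))
R = 5 (R = Mul(1, 5) = 5)
Function('W')(s, m) = Add(-6, m, Mul(-4, s)) (Function('W')(s, m) = Add(-6, Add(m, Mul(s, -4))) = Add(-6, Add(m, Mul(-4, s))) = Add(-6, m, Mul(-4, s)))
Add(Function('W')(R, -110), Function('L')(Function('d')(9, -7))) = Add(Add(-6, -110, Mul(-4, 5)), Add(2, Mul(-41, -4))) = Add(Add(-6, -110, -20), Add(2, 164)) = Add(-136, 166) = 30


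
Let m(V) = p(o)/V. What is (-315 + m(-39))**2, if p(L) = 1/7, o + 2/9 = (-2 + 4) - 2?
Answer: 7395312016/74529 ≈ 99227.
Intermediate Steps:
o = -2/9 (o = -2/9 + ((-2 + 4) - 2) = -2/9 + (2 - 2) = -2/9 + 0 = -2/9 ≈ -0.22222)
p(L) = 1/7
m(V) = 1/(7*V)
(-315 + m(-39))**2 = (-315 + (1/7)/(-39))**2 = (-315 + (1/7)*(-1/39))**2 = (-315 - 1/273)**2 = (-85996/273)**2 = 7395312016/74529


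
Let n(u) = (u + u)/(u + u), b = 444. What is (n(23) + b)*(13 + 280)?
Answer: 130385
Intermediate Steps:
n(u) = 1 (n(u) = (2*u)/((2*u)) = (2*u)*(1/(2*u)) = 1)
(n(23) + b)*(13 + 280) = (1 + 444)*(13 + 280) = 445*293 = 130385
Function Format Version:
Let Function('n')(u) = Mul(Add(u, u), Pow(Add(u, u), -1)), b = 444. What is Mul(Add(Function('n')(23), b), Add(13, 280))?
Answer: 130385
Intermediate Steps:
Function('n')(u) = 1 (Function('n')(u) = Mul(Mul(2, u), Pow(Mul(2, u), -1)) = Mul(Mul(2, u), Mul(Rational(1, 2), Pow(u, -1))) = 1)
Mul(Add(Function('n')(23), b), Add(13, 280)) = Mul(Add(1, 444), Add(13, 280)) = Mul(445, 293) = 130385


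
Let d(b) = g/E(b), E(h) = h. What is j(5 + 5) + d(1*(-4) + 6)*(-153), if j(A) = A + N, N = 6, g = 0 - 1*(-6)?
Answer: -443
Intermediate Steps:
g = 6 (g = 0 + 6 = 6)
j(A) = 6 + A (j(A) = A + 6 = 6 + A)
d(b) = 6/b
j(5 + 5) + d(1*(-4) + 6)*(-153) = (6 + (5 + 5)) + (6/(1*(-4) + 6))*(-153) = (6 + 10) + (6/(-4 + 6))*(-153) = 16 + (6/2)*(-153) = 16 + (6*(½))*(-153) = 16 + 3*(-153) = 16 - 459 = -443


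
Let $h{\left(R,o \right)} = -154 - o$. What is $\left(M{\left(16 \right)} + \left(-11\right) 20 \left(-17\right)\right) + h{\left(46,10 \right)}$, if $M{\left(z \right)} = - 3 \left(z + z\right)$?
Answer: $3480$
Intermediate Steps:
$M{\left(z \right)} = - 6 z$ ($M{\left(z \right)} = - 3 \cdot 2 z = - 6 z$)
$\left(M{\left(16 \right)} + \left(-11\right) 20 \left(-17\right)\right) + h{\left(46,10 \right)} = \left(\left(-6\right) 16 + \left(-11\right) 20 \left(-17\right)\right) - 164 = \left(-96 - -3740\right) - 164 = \left(-96 + 3740\right) - 164 = 3644 - 164 = 3480$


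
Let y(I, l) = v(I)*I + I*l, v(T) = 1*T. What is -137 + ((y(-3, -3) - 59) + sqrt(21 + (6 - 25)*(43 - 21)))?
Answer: -178 + I*sqrt(397) ≈ -178.0 + 19.925*I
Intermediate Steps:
v(T) = T
y(I, l) = I**2 + I*l (y(I, l) = I*I + I*l = I**2 + I*l)
-137 + ((y(-3, -3) - 59) + sqrt(21 + (6 - 25)*(43 - 21))) = -137 + ((-3*(-3 - 3) - 59) + sqrt(21 + (6 - 25)*(43 - 21))) = -137 + ((-3*(-6) - 59) + sqrt(21 - 19*22)) = -137 + ((18 - 59) + sqrt(21 - 418)) = -137 + (-41 + sqrt(-397)) = -137 + (-41 + I*sqrt(397)) = -178 + I*sqrt(397)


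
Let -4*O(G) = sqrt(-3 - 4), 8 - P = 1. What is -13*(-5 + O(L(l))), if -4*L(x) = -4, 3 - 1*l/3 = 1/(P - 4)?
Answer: 65 + 13*I*sqrt(7)/4 ≈ 65.0 + 8.5987*I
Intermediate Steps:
P = 7 (P = 8 - 1*1 = 8 - 1 = 7)
l = 8 (l = 9 - 3/(7 - 4) = 9 - 3/3 = 9 - 3*1/3 = 9 - 1 = 8)
L(x) = 1 (L(x) = -1/4*(-4) = 1)
O(G) = -I*sqrt(7)/4 (O(G) = -sqrt(-3 - 4)/4 = -I*sqrt(7)/4)
-13*(-5 + O(L(l))) = -13*(-5 - I*sqrt(7)/4) = 65 + 13*I*sqrt(7)/4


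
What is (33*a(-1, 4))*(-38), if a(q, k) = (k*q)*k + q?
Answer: 21318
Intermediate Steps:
a(q, k) = q + q*k**2 (a(q, k) = q*k**2 + q = q + q*k**2)
(33*a(-1, 4))*(-38) = (33*(-(1 + 4**2)))*(-38) = (33*(-(1 + 16)))*(-38) = (33*(-1*17))*(-38) = (33*(-17))*(-38) = -561*(-38) = 21318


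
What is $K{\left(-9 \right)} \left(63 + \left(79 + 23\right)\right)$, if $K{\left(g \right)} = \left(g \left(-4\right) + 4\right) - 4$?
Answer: $5940$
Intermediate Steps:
$K{\left(g \right)} = - 4 g$ ($K{\left(g \right)} = \left(- 4 g + 4\right) - 4 = \left(4 - 4 g\right) - 4 = - 4 g$)
$K{\left(-9 \right)} \left(63 + \left(79 + 23\right)\right) = \left(-4\right) \left(-9\right) \left(63 + \left(79 + 23\right)\right) = 36 \left(63 + 102\right) = 36 \cdot 165 = 5940$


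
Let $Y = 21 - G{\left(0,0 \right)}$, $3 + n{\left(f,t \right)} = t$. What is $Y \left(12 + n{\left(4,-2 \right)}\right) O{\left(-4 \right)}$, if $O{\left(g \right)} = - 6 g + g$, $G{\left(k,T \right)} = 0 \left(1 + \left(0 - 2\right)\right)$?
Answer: $2940$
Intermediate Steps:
$n{\left(f,t \right)} = -3 + t$
$G{\left(k,T \right)} = 0$ ($G{\left(k,T \right)} = 0 \left(1 - 2\right) = 0 \left(-1\right) = 0$)
$O{\left(g \right)} = - 5 g$
$Y = 21$ ($Y = 21 - 0 = 21 + 0 = 21$)
$Y \left(12 + n{\left(4,-2 \right)}\right) O{\left(-4 \right)} = 21 \left(12 - 5\right) \left(\left(-5\right) \left(-4\right)\right) = 21 \left(12 - 5\right) 20 = 21 \cdot 7 \cdot 20 = 147 \cdot 20 = 2940$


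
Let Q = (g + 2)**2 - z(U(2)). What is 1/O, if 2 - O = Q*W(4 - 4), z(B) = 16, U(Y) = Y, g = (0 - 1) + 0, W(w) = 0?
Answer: 1/2 ≈ 0.50000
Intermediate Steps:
g = -1 (g = -1 + 0 = -1)
Q = -15 (Q = (-1 + 2)**2 - 1*16 = 1**2 - 16 = 1 - 16 = -15)
O = 2 (O = 2 - (-15)*0 = 2 - 1*0 = 2 + 0 = 2)
1/O = 1/2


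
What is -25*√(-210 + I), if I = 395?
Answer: -25*√185 ≈ -340.04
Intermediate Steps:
-25*√(-210 + I) = -25*√(-210 + 395) = -25*√185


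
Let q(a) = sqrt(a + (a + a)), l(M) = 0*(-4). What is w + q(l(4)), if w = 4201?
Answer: 4201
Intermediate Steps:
l(M) = 0
q(a) = sqrt(3)*sqrt(a) (q(a) = sqrt(a + 2*a) = sqrt(3*a) = sqrt(3)*sqrt(a))
w + q(l(4)) = 4201 + sqrt(3)*sqrt(0) = 4201 + sqrt(3)*0 = 4201 + 0 = 4201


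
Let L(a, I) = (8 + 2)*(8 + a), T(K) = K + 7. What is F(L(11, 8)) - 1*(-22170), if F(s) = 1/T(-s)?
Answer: 4057109/183 ≈ 22170.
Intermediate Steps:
T(K) = 7 + K
L(a, I) = 80 + 10*a (L(a, I) = 10*(8 + a) = 80 + 10*a)
F(s) = 1/(7 - s)
F(L(11, 8)) - 1*(-22170) = -1/(-7 + (80 + 10*11)) - 1*(-22170) = -1/(-7 + (80 + 110)) + 22170 = -1/(-7 + 190) + 22170 = -1/183 + 22170 = 4057109/183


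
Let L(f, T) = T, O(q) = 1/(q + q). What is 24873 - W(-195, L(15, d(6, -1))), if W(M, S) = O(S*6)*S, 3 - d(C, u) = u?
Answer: 298475/12 ≈ 24873.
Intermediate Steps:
d(C, u) = 3 - u
O(q) = 1/(2*q)
W(M, S) = 1/12 (W(M, S) = (1/(2*((S*6))))*S = (1/(2*((6*S))))*S = ((1/(6*S))/2)*S = (1/(12*S))*S = 1/12)
24873 - W(-195, L(15, d(6, -1))) = 24873 - 1*1/12 = 24873 - 1/12 = 298475/12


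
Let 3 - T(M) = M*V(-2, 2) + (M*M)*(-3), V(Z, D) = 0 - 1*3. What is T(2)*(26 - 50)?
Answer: -504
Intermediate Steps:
V(Z, D) = -3 (V(Z, D) = 0 - 3 = -3)
T(M) = 3 + 3*M + 3*M² (T(M) = 3 - (M*(-3) + (M*M)*(-3)) = 3 - (-3*M + M²*(-3)) = 3 - (-3*M - 3*M²) = 3 + (3*M + 3*M²) = 3 + 3*M + 3*M²)
T(2)*(26 - 50) = (3 + 3*2 + 3*2²)*(26 - 50) = (3 + 6 + 3*4)*(-24) = (3 + 6 + 12)*(-24) = 21*(-24) = -504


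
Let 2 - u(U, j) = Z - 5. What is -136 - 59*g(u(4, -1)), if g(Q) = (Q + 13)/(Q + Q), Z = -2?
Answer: -1873/9 ≈ -208.11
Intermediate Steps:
u(U, j) = 9 (u(U, j) = 2 - (-2 - 5) = 2 - 1*(-7) = 2 + 7 = 9)
g(Q) = (13 + Q)/(2*Q) (g(Q) = (13 + Q)/((2*Q)) = (13 + Q)*(1/(2*Q)) = (13 + Q)/(2*Q))
-136 - 59*g(u(4, -1)) = -136 - 59*(13 + 9)/(2*9) = -136 - 59*22/(2*9) = -136 - 59*11/9 = -136 - 649/9 = -1873/9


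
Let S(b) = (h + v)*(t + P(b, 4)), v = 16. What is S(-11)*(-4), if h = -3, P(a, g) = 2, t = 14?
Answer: -832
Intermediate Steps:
S(b) = 208 (S(b) = (-3 + 16)*(14 + 2) = 13*16 = 208)
S(-11)*(-4) = 208*(-4) = -832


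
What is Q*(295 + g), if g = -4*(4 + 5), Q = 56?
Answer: 14504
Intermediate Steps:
g = -36 (g = -4*9 = -36)
Q*(295 + g) = 56*(295 - 36) = 56*259 = 14504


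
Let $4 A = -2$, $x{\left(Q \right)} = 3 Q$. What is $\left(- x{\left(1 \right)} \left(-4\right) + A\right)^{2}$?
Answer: $\frac{529}{4} \approx 132.25$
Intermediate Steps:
$A = - \frac{1}{2}$ ($A = \frac{1}{4} \left(-2\right) = - \frac{1}{2} \approx -0.5$)
$\left(- x{\left(1 \right)} \left(-4\right) + A\right)^{2} = \left(- 3 \cdot 1 \left(-4\right) - \frac{1}{2}\right)^{2} = \left(\left(-1\right) 3 \left(-4\right) - \frac{1}{2}\right)^{2} = \left(\left(-3\right) \left(-4\right) - \frac{1}{2}\right)^{2} = \left(12 - \frac{1}{2}\right)^{2} = \left(\frac{23}{2}\right)^{2} = \frac{529}{4}$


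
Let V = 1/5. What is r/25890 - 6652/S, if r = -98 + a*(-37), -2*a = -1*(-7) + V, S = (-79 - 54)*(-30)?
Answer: -14339986/8608425 ≈ -1.6658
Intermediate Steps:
V = ⅕ ≈ 0.20000
S = 3990 (S = -133*(-30) = 3990)
a = -18/5 (a = -(-1*(-7) + ⅕)/2 = -(7 + ⅕)/2 = -½*36/5 = -18/5 ≈ -3.6000)
r = 176/5 (r = -98 - 18/5*(-37) = -98 + 666/5 = 176/5 ≈ 35.200)
r/25890 - 6652/S = (176/5)/25890 - 6652/3990 = (176/5)*(1/25890) - 6652*1/3990 = 88/64725 - 3326/1995 = -14339986/8608425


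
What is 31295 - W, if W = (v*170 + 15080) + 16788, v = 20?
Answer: -3973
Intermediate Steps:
W = 35268 (W = (20*170 + 15080) + 16788 = (3400 + 15080) + 16788 = 18480 + 16788 = 35268)
31295 - W = 31295 - 1*35268 = 31295 - 35268 = -3973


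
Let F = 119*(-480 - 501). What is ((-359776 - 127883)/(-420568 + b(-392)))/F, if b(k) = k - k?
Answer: -162553/16365562584 ≈ -9.9326e-6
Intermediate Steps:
b(k) = 0
F = -116739 (F = 119*(-981) = -116739)
((-359776 - 127883)/(-420568 + b(-392)))/F = ((-359776 - 127883)/(-420568 + 0))/(-116739) = -487659/(-420568)*(-1/116739) = -487659*(-1/420568)*(-1/116739) = (487659/420568)*(-1/116739) = -162553/16365562584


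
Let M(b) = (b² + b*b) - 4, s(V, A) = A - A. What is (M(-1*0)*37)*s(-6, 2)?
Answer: 0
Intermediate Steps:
s(V, A) = 0
M(b) = -4 + 2*b² (M(b) = (b² + b²) - 4 = 2*b² - 4 = -4 + 2*b²)
(M(-1*0)*37)*s(-6, 2) = ((-4 + 2*(-1*0)²)*37)*0 = ((-4 + 2*0²)*37)*0 = ((-4 + 2*0)*37)*0 = ((-4 + 0)*37)*0 = -4*37*0 = -148*0 = 0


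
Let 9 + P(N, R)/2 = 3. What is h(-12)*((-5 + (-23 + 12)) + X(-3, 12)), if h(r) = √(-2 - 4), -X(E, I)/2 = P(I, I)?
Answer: 8*I*√6 ≈ 19.596*I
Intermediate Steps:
P(N, R) = -12 (P(N, R) = -18 + 2*3 = -18 + 6 = -12)
X(E, I) = 24 (X(E, I) = -2*(-12) = 24)
h(r) = I*√6 (h(r) = √(-6) = I*√6)
h(-12)*((-5 + (-23 + 12)) + X(-3, 12)) = (I*√6)*((-5 + (-23 + 12)) + 24) = (I*√6)*((-5 - 11) + 24) = (I*√6)*(-16 + 24) = (I*√6)*8 = 8*I*√6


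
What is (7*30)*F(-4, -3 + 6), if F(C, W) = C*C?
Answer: 3360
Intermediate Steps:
F(C, W) = C**2
(7*30)*F(-4, -3 + 6) = (7*30)*(-4)**2 = 210*16 = 3360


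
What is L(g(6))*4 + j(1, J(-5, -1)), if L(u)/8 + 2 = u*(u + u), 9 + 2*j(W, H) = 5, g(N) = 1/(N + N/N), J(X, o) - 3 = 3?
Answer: -3170/49 ≈ -64.694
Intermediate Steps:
J(X, o) = 6 (J(X, o) = 3 + 3 = 6)
g(N) = 1/(1 + N) (g(N) = 1/(N + 1) = 1/(1 + N))
j(W, H) = -2 (j(W, H) = -9/2 + (½)*5 = -9/2 + 5/2 = -2)
L(u) = -16 + 16*u² (L(u) = -16 + 8*(u*(u + u)) = -16 + 8*(u*(2*u)) = -16 + 8*(2*u²) = -16 + 16*u²)
L(g(6))*4 + j(1, J(-5, -1)) = (-16 + 16*(1/(1 + 6))²)*4 - 2 = (-16 + 16*(1/7)²)*4 - 2 = (-16 + 16*(⅐)²)*4 - 2 = (-16 + 16*(1/49))*4 - 2 = (-16 + 16/49)*4 - 2 = -768/49*4 - 2 = -3072/49 - 2 = -3170/49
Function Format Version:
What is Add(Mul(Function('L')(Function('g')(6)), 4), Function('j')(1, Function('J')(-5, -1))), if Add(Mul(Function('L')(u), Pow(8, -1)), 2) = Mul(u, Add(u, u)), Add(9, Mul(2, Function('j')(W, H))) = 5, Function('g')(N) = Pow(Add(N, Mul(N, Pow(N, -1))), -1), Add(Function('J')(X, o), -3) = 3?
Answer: Rational(-3170, 49) ≈ -64.694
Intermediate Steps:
Function('J')(X, o) = 6 (Function('J')(X, o) = Add(3, 3) = 6)
Function('g')(N) = Pow(Add(1, N), -1) (Function('g')(N) = Pow(Add(N, 1), -1) = Pow(Add(1, N), -1))
Function('j')(W, H) = -2 (Function('j')(W, H) = Add(Rational(-9, 2), Mul(Rational(1, 2), 5)) = Add(Rational(-9, 2), Rational(5, 2)) = -2)
Function('L')(u) = Add(-16, Mul(16, Pow(u, 2))) (Function('L')(u) = Add(-16, Mul(8, Mul(u, Add(u, u)))) = Add(-16, Mul(8, Mul(u, Mul(2, u)))) = Add(-16, Mul(8, Mul(2, Pow(u, 2)))) = Add(-16, Mul(16, Pow(u, 2))))
Add(Mul(Function('L')(Function('g')(6)), 4), Function('j')(1, Function('J')(-5, -1))) = Add(Mul(Add(-16, Mul(16, Pow(Pow(Add(1, 6), -1), 2))), 4), -2) = Add(Mul(Add(-16, Mul(16, Pow(Pow(7, -1), 2))), 4), -2) = Add(Mul(Add(-16, Mul(16, Pow(Rational(1, 7), 2))), 4), -2) = Add(Mul(Add(-16, Mul(16, Rational(1, 49))), 4), -2) = Add(Mul(Add(-16, Rational(16, 49)), 4), -2) = Add(Mul(Rational(-768, 49), 4), -2) = Add(Rational(-3072, 49), -2) = Rational(-3170, 49)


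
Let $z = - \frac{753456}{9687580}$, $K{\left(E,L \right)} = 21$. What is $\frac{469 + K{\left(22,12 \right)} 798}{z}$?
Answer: $- \frac{41721985165}{188364} \approx -2.215 \cdot 10^{5}$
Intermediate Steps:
$z = - \frac{188364}{2421895}$ ($z = \left(-753456\right) \frac{1}{9687580} = - \frac{188364}{2421895} \approx -0.077775$)
$\frac{469 + K{\left(22,12 \right)} 798}{z} = \frac{469 + 21 \cdot 798}{- \frac{188364}{2421895}} = \left(469 + 16758\right) \left(- \frac{2421895}{188364}\right) = 17227 \left(- \frac{2421895}{188364}\right) = - \frac{41721985165}{188364}$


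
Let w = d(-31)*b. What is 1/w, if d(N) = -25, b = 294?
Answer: -1/7350 ≈ -0.00013605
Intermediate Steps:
w = -7350 (w = -25*294 = -7350)
1/w = 1/(-7350) = -1/7350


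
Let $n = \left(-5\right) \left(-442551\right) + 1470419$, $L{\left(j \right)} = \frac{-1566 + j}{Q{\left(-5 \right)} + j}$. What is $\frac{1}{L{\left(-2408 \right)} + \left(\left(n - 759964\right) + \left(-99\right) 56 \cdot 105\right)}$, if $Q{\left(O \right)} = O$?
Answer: $\frac{2413}{5649054144} \approx 4.2715 \cdot 10^{-7}$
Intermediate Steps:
$L{\left(j \right)} = \frac{-1566 + j}{-5 + j}$
$n = 3683174$ ($n = 2212755 + 1470419 = 3683174$)
$\frac{1}{L{\left(-2408 \right)} + \left(\left(n - 759964\right) + \left(-99\right) 56 \cdot 105\right)} = \frac{1}{\frac{-1566 - 2408}{-5 - 2408} + \left(\left(3683174 - 759964\right) + \left(-99\right) 56 \cdot 105\right)} = \frac{1}{\frac{1}{-2413} \left(-3974\right) + \left(2923210 - 582120\right)} = \frac{1}{\left(- \frac{1}{2413}\right) \left(-3974\right) + \left(2923210 - 582120\right)} = \frac{1}{\frac{3974}{2413} + 2341090} = \frac{1}{\frac{5649054144}{2413}} = \frac{2413}{5649054144}$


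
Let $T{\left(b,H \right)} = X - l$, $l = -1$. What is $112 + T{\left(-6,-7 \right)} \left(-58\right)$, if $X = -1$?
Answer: $112$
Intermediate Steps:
$T{\left(b,H \right)} = 0$ ($T{\left(b,H \right)} = -1 - -1 = -1 + 1 = 0$)
$112 + T{\left(-6,-7 \right)} \left(-58\right) = 112 + 0 \left(-58\right) = 112 + 0 = 112$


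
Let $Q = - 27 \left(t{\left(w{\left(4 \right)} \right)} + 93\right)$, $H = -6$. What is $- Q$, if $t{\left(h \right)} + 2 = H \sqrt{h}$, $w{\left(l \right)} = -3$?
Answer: $2457 - 162 i \sqrt{3} \approx 2457.0 - 280.59 i$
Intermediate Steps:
$t{\left(h \right)} = -2 - 6 \sqrt{h}$
$Q = -2457 + 162 i \sqrt{3}$ ($Q = - 27 \left(\left(-2 - 6 \sqrt{-3}\right) + 93\right) = - 27 \left(\left(-2 - 6 i \sqrt{3}\right) + 93\right) = - 27 \left(91 - 6 i \sqrt{3}\right) = -2457 + 162 i \sqrt{3} \approx -2457.0 + 280.59 i$)
$- Q = - (-2457 + 162 i \sqrt{3}) = 2457 - 162 i \sqrt{3}$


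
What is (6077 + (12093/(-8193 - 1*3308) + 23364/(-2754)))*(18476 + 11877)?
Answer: 324067833982162/1759653 ≈ 1.8417e+8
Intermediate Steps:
(6077 + (12093/(-8193 - 1*3308) + 23364/(-2754)))*(18476 + 11877) = (6077 + (12093/(-8193 - 3308) + 23364*(-1/2754)))*30353 = (6077 + (12093/(-11501) - 1298/153))*30353 = (6077 + (12093*(-1/11501) - 1298/153))*30353 = (6077 + (-12093/11501 - 1298/153))*30353 = (6077 - 16778527/1759653)*30353 = (10676632754/1759653)*30353 = 324067833982162/1759653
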